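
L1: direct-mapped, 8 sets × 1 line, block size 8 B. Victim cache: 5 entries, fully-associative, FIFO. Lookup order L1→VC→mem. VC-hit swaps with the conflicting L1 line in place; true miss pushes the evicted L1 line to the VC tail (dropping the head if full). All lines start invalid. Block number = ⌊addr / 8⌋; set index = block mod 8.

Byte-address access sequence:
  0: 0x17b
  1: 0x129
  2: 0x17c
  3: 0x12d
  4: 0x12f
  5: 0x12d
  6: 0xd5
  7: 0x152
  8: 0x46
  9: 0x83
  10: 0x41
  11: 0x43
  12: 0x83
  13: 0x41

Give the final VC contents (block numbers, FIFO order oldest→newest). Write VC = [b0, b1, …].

VC = [26, 16]

  [0] addr=0x17b blk=47 s=7: MISS | VC []
  [1] addr=0x129 blk=37 s=5: MISS | VC []
  [2] addr=0x17c blk=47 s=7: L1-HIT | VC []
  [3] addr=0x12d blk=37 s=5: L1-HIT | VC []
  [4] addr=0x12f blk=37 s=5: L1-HIT | VC []
  [5] addr=0x12d blk=37 s=5: L1-HIT | VC []
  [6] addr=0xd5 blk=26 s=2: MISS | VC []
  [7] addr=0x152 blk=42 s=2: MISS | VC [26]
  [8] addr=0x46 blk=8 s=0: MISS | VC [26]
  [9] addr=0x83 blk=16 s=0: MISS | VC [26, 8]
  [10] addr=0x41 blk=8 s=0: VC-HIT | VC [26, 16]
  [11] addr=0x43 blk=8 s=0: L1-HIT | VC [26, 16]
  [12] addr=0x83 blk=16 s=0: VC-HIT | VC [26, 8]
  [13] addr=0x41 blk=8 s=0: VC-HIT | VC [26, 16]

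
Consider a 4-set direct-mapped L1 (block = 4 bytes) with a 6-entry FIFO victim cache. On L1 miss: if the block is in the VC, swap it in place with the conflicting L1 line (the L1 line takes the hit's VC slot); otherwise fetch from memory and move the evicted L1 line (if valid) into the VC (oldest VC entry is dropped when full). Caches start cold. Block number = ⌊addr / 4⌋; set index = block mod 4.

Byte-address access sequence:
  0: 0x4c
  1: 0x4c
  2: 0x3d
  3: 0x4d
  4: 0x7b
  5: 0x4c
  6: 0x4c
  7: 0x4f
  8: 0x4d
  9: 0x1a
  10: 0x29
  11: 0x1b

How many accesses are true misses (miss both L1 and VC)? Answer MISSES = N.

  [0] addr=0x4c blk=19 s=3: MISS | VC []
  [1] addr=0x4c blk=19 s=3: L1-HIT | VC []
  [2] addr=0x3d blk=15 s=3: MISS | VC [19]
  [3] addr=0x4d blk=19 s=3: VC-HIT | VC [15]
  [4] addr=0x7b blk=30 s=2: MISS | VC [15]
  [5] addr=0x4c blk=19 s=3: L1-HIT | VC [15]
  [6] addr=0x4c blk=19 s=3: L1-HIT | VC [15]
  [7] addr=0x4f blk=19 s=3: L1-HIT | VC [15]
  [8] addr=0x4d blk=19 s=3: L1-HIT | VC [15]
  [9] addr=0x1a blk=6 s=2: MISS | VC [15, 30]
  [10] addr=0x29 blk=10 s=2: MISS | VC [15, 30, 6]
  [11] addr=0x1b blk=6 s=2: VC-HIT | VC [15, 30, 10]

MISSES = 5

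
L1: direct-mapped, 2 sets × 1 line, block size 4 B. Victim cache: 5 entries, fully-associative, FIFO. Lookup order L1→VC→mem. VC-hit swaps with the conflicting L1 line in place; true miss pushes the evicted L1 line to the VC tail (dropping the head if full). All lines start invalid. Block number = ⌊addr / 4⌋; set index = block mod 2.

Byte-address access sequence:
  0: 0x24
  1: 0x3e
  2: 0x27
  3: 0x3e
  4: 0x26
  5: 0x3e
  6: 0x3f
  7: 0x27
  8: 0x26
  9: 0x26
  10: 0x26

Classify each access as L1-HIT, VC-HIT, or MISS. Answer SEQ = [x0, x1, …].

SEQ = [MISS, MISS, VC-HIT, VC-HIT, VC-HIT, VC-HIT, L1-HIT, VC-HIT, L1-HIT, L1-HIT, L1-HIT]

#0 0x24→b9/s1 MISS; vc=[]
#1 0x3e→b15/s1 MISS; vc=[9]
#2 0x27→b9/s1 VC-HIT; vc=[15]
#3 0x3e→b15/s1 VC-HIT; vc=[9]
#4 0x26→b9/s1 VC-HIT; vc=[15]
#5 0x3e→b15/s1 VC-HIT; vc=[9]
#6 0x3f→b15/s1 L1-HIT; vc=[9]
#7 0x27→b9/s1 VC-HIT; vc=[15]
#8 0x26→b9/s1 L1-HIT; vc=[15]
#9 0x26→b9/s1 L1-HIT; vc=[15]
#10 0x26→b9/s1 L1-HIT; vc=[15]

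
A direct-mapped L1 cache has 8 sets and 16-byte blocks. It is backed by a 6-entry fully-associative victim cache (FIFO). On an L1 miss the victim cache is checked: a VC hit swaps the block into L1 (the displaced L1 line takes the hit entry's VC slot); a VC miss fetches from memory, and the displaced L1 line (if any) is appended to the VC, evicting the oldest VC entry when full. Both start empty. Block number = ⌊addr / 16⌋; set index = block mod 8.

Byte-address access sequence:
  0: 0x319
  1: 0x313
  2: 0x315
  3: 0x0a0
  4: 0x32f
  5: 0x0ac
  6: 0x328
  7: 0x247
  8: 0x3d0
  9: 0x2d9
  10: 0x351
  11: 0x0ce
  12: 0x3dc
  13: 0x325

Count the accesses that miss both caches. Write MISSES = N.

  [0] addr=0x319 blk=49 s=1: MISS | VC []
  [1] addr=0x313 blk=49 s=1: L1-HIT | VC []
  [2] addr=0x315 blk=49 s=1: L1-HIT | VC []
  [3] addr=0xa0 blk=10 s=2: MISS | VC []
  [4] addr=0x32f blk=50 s=2: MISS | VC [10]
  [5] addr=0xac blk=10 s=2: VC-HIT | VC [50]
  [6] addr=0x328 blk=50 s=2: VC-HIT | VC [10]
  [7] addr=0x247 blk=36 s=4: MISS | VC [10]
  [8] addr=0x3d0 blk=61 s=5: MISS | VC [10]
  [9] addr=0x2d9 blk=45 s=5: MISS | VC [10, 61]
  [10] addr=0x351 blk=53 s=5: MISS | VC [10, 61, 45]
  [11] addr=0xce blk=12 s=4: MISS | VC [10, 61, 45, 36]
  [12] addr=0x3dc blk=61 s=5: VC-HIT | VC [10, 53, 45, 36]
  [13] addr=0x325 blk=50 s=2: L1-HIT | VC [10, 53, 45, 36]

MISSES = 8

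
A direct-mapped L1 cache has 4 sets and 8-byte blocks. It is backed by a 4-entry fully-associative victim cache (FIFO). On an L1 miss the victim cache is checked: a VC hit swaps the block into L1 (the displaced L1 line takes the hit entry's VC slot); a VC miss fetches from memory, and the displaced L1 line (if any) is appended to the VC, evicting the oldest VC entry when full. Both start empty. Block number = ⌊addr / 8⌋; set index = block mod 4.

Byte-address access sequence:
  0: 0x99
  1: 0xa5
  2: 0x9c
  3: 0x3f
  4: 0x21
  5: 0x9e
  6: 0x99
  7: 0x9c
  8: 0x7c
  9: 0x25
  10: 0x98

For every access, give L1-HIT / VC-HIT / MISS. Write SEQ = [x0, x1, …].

  [0] addr=0x99 blk=19 s=3: MISS | VC []
  [1] addr=0xa5 blk=20 s=0: MISS | VC []
  [2] addr=0x9c blk=19 s=3: L1-HIT | VC []
  [3] addr=0x3f blk=7 s=3: MISS | VC [19]
  [4] addr=0x21 blk=4 s=0: MISS | VC [19, 20]
  [5] addr=0x9e blk=19 s=3: VC-HIT | VC [7, 20]
  [6] addr=0x99 blk=19 s=3: L1-HIT | VC [7, 20]
  [7] addr=0x9c blk=19 s=3: L1-HIT | VC [7, 20]
  [8] addr=0x7c blk=15 s=3: MISS | VC [7, 20, 19]
  [9] addr=0x25 blk=4 s=0: L1-HIT | VC [7, 20, 19]
  [10] addr=0x98 blk=19 s=3: VC-HIT | VC [7, 20, 15]

SEQ = [MISS, MISS, L1-HIT, MISS, MISS, VC-HIT, L1-HIT, L1-HIT, MISS, L1-HIT, VC-HIT]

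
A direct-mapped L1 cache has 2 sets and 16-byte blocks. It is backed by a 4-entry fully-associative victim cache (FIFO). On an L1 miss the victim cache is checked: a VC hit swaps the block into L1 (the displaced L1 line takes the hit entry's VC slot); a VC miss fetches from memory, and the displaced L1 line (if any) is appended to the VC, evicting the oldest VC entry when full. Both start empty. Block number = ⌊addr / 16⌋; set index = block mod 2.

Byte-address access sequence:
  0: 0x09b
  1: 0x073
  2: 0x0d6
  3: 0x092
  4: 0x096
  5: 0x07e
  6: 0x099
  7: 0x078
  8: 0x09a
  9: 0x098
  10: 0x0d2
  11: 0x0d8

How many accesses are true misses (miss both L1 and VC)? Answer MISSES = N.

  [0] addr=0x9b blk=9 s=1: MISS | VC []
  [1] addr=0x73 blk=7 s=1: MISS | VC [9]
  [2] addr=0xd6 blk=13 s=1: MISS | VC [9, 7]
  [3] addr=0x92 blk=9 s=1: VC-HIT | VC [13, 7]
  [4] addr=0x96 blk=9 s=1: L1-HIT | VC [13, 7]
  [5] addr=0x7e blk=7 s=1: VC-HIT | VC [13, 9]
  [6] addr=0x99 blk=9 s=1: VC-HIT | VC [13, 7]
  [7] addr=0x78 blk=7 s=1: VC-HIT | VC [13, 9]
  [8] addr=0x9a blk=9 s=1: VC-HIT | VC [13, 7]
  [9] addr=0x98 blk=9 s=1: L1-HIT | VC [13, 7]
  [10] addr=0xd2 blk=13 s=1: VC-HIT | VC [9, 7]
  [11] addr=0xd8 blk=13 s=1: L1-HIT | VC [9, 7]

MISSES = 3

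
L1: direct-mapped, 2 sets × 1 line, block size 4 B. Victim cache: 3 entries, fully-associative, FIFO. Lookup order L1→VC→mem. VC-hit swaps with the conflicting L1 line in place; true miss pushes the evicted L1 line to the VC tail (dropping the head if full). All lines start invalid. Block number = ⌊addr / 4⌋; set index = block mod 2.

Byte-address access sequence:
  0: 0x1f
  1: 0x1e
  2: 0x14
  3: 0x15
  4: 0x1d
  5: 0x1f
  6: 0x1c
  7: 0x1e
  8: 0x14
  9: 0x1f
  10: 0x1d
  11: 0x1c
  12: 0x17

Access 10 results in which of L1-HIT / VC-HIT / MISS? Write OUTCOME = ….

OUTCOME = L1-HIT

#0 0x1f→b7/s1 MISS; vc=[]
#1 0x1e→b7/s1 L1-HIT; vc=[]
#2 0x14→b5/s1 MISS; vc=[7]
#3 0x15→b5/s1 L1-HIT; vc=[7]
#4 0x1d→b7/s1 VC-HIT; vc=[5]
#5 0x1f→b7/s1 L1-HIT; vc=[5]
#6 0x1c→b7/s1 L1-HIT; vc=[5]
#7 0x1e→b7/s1 L1-HIT; vc=[5]
#8 0x14→b5/s1 VC-HIT; vc=[7]
#9 0x1f→b7/s1 VC-HIT; vc=[5]
#10 0x1d→b7/s1 L1-HIT; vc=[5]
#11 0x1c→b7/s1 L1-HIT; vc=[5]
#12 0x17→b5/s1 VC-HIT; vc=[7]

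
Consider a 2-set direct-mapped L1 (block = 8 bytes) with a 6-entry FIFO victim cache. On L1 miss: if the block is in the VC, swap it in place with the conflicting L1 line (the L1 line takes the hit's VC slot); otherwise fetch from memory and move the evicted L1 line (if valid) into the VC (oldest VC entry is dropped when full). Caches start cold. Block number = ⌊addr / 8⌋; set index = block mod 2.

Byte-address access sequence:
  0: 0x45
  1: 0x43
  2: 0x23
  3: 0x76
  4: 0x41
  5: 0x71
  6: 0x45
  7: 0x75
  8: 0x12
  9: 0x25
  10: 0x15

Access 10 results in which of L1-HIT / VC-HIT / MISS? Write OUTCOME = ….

0: 0x45 (blk 8, set 0) → MISS  vc=[]
1: 0x43 (blk 8, set 0) → L1-HIT  vc=[]
2: 0x23 (blk 4, set 0) → MISS  vc=[8]
3: 0x76 (blk 14, set 0) → MISS  vc=[8, 4]
4: 0x41 (blk 8, set 0) → VC-HIT  vc=[14, 4]
5: 0x71 (blk 14, set 0) → VC-HIT  vc=[8, 4]
6: 0x45 (blk 8, set 0) → VC-HIT  vc=[14, 4]
7: 0x75 (blk 14, set 0) → VC-HIT  vc=[8, 4]
8: 0x12 (blk 2, set 0) → MISS  vc=[8, 4, 14]
9: 0x25 (blk 4, set 0) → VC-HIT  vc=[8, 2, 14]
10: 0x15 (blk 2, set 0) → VC-HIT  vc=[8, 4, 14]

OUTCOME = VC-HIT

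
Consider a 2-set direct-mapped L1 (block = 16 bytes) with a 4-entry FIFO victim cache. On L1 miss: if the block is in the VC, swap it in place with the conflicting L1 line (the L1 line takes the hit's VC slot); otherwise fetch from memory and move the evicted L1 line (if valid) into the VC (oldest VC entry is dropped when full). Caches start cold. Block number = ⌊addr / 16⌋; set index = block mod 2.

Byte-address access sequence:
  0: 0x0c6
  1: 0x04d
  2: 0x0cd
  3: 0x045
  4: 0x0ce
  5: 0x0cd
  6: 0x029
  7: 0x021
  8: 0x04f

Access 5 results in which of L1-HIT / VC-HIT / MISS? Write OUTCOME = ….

OUTCOME = L1-HIT

#0 0xc6→b12/s0 MISS; vc=[]
#1 0x4d→b4/s0 MISS; vc=[12]
#2 0xcd→b12/s0 VC-HIT; vc=[4]
#3 0x45→b4/s0 VC-HIT; vc=[12]
#4 0xce→b12/s0 VC-HIT; vc=[4]
#5 0xcd→b12/s0 L1-HIT; vc=[4]
#6 0x29→b2/s0 MISS; vc=[4,12]
#7 0x21→b2/s0 L1-HIT; vc=[4,12]
#8 0x4f→b4/s0 VC-HIT; vc=[2,12]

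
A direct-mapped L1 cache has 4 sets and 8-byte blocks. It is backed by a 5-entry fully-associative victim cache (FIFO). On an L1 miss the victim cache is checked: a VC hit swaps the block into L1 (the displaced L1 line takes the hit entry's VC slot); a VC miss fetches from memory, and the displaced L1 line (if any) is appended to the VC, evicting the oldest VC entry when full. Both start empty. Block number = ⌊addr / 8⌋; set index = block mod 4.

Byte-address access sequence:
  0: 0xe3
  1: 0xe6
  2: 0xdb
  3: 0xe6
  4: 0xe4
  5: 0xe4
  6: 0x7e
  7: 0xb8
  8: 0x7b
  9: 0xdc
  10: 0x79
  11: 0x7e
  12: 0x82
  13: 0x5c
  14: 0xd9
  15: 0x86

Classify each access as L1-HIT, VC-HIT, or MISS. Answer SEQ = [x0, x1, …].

SEQ = [MISS, L1-HIT, MISS, L1-HIT, L1-HIT, L1-HIT, MISS, MISS, VC-HIT, VC-HIT, VC-HIT, L1-HIT, MISS, MISS, VC-HIT, L1-HIT]

#0 0xe3→b28/s0 MISS; vc=[]
#1 0xe6→b28/s0 L1-HIT; vc=[]
#2 0xdb→b27/s3 MISS; vc=[]
#3 0xe6→b28/s0 L1-HIT; vc=[]
#4 0xe4→b28/s0 L1-HIT; vc=[]
#5 0xe4→b28/s0 L1-HIT; vc=[]
#6 0x7e→b15/s3 MISS; vc=[27]
#7 0xb8→b23/s3 MISS; vc=[27,15]
#8 0x7b→b15/s3 VC-HIT; vc=[27,23]
#9 0xdc→b27/s3 VC-HIT; vc=[15,23]
#10 0x79→b15/s3 VC-HIT; vc=[27,23]
#11 0x7e→b15/s3 L1-HIT; vc=[27,23]
#12 0x82→b16/s0 MISS; vc=[27,23,28]
#13 0x5c→b11/s3 MISS; vc=[27,23,28,15]
#14 0xd9→b27/s3 VC-HIT; vc=[11,23,28,15]
#15 0x86→b16/s0 L1-HIT; vc=[11,23,28,15]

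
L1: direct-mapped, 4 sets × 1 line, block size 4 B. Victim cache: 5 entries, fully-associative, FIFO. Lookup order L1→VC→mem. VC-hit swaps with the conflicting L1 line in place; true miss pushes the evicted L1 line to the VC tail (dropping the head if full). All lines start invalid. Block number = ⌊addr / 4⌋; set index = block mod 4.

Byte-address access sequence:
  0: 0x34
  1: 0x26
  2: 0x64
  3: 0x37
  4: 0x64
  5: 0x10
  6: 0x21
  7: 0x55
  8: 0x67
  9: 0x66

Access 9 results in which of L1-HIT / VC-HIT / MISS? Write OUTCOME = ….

#0 0x34→b13/s1 MISS; vc=[]
#1 0x26→b9/s1 MISS; vc=[13]
#2 0x64→b25/s1 MISS; vc=[13,9]
#3 0x37→b13/s1 VC-HIT; vc=[25,9]
#4 0x64→b25/s1 VC-HIT; vc=[13,9]
#5 0x10→b4/s0 MISS; vc=[13,9]
#6 0x21→b8/s0 MISS; vc=[13,9,4]
#7 0x55→b21/s1 MISS; vc=[13,9,4,25]
#8 0x67→b25/s1 VC-HIT; vc=[13,9,4,21]
#9 0x66→b25/s1 L1-HIT; vc=[13,9,4,21]

OUTCOME = L1-HIT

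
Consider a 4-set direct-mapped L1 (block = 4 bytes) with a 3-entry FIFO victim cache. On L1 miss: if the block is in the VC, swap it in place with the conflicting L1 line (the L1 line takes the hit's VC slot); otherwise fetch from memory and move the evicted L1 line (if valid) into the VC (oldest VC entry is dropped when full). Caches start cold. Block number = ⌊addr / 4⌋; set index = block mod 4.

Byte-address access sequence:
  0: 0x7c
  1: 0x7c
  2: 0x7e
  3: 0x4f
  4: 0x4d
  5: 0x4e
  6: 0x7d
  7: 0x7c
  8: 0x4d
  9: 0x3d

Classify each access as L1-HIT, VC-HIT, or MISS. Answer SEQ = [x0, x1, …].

SEQ = [MISS, L1-HIT, L1-HIT, MISS, L1-HIT, L1-HIT, VC-HIT, L1-HIT, VC-HIT, MISS]

#0 0x7c→b31/s3 MISS; vc=[]
#1 0x7c→b31/s3 L1-HIT; vc=[]
#2 0x7e→b31/s3 L1-HIT; vc=[]
#3 0x4f→b19/s3 MISS; vc=[31]
#4 0x4d→b19/s3 L1-HIT; vc=[31]
#5 0x4e→b19/s3 L1-HIT; vc=[31]
#6 0x7d→b31/s3 VC-HIT; vc=[19]
#7 0x7c→b31/s3 L1-HIT; vc=[19]
#8 0x4d→b19/s3 VC-HIT; vc=[31]
#9 0x3d→b15/s3 MISS; vc=[31,19]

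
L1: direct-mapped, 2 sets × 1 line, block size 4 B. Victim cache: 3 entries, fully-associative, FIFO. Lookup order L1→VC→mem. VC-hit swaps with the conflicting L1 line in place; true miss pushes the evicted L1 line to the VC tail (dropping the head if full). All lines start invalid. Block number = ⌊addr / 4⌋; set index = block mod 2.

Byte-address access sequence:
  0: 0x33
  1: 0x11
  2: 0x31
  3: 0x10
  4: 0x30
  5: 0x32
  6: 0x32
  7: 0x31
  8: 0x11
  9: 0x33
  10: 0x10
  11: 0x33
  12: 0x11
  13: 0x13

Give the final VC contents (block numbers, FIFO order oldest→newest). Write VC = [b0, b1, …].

0: 0x33 (blk 12, set 0) → MISS  vc=[]
1: 0x11 (blk 4, set 0) → MISS  vc=[12]
2: 0x31 (blk 12, set 0) → VC-HIT  vc=[4]
3: 0x10 (blk 4, set 0) → VC-HIT  vc=[12]
4: 0x30 (blk 12, set 0) → VC-HIT  vc=[4]
5: 0x32 (blk 12, set 0) → L1-HIT  vc=[4]
6: 0x32 (blk 12, set 0) → L1-HIT  vc=[4]
7: 0x31 (blk 12, set 0) → L1-HIT  vc=[4]
8: 0x11 (blk 4, set 0) → VC-HIT  vc=[12]
9: 0x33 (blk 12, set 0) → VC-HIT  vc=[4]
10: 0x10 (blk 4, set 0) → VC-HIT  vc=[12]
11: 0x33 (blk 12, set 0) → VC-HIT  vc=[4]
12: 0x11 (blk 4, set 0) → VC-HIT  vc=[12]
13: 0x13 (blk 4, set 0) → L1-HIT  vc=[12]

VC = [12]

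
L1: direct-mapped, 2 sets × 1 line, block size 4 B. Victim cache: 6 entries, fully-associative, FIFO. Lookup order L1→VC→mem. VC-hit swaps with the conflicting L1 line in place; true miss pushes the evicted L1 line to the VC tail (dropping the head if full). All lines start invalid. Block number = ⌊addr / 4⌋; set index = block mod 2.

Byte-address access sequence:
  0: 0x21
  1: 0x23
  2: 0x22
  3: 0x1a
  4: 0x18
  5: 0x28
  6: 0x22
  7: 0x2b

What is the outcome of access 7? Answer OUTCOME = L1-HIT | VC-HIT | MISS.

0: 0x21 (blk 8, set 0) → MISS  vc=[]
1: 0x23 (blk 8, set 0) → L1-HIT  vc=[]
2: 0x22 (blk 8, set 0) → L1-HIT  vc=[]
3: 0x1a (blk 6, set 0) → MISS  vc=[8]
4: 0x18 (blk 6, set 0) → L1-HIT  vc=[8]
5: 0x28 (blk 10, set 0) → MISS  vc=[8, 6]
6: 0x22 (blk 8, set 0) → VC-HIT  vc=[10, 6]
7: 0x2b (blk 10, set 0) → VC-HIT  vc=[8, 6]

OUTCOME = VC-HIT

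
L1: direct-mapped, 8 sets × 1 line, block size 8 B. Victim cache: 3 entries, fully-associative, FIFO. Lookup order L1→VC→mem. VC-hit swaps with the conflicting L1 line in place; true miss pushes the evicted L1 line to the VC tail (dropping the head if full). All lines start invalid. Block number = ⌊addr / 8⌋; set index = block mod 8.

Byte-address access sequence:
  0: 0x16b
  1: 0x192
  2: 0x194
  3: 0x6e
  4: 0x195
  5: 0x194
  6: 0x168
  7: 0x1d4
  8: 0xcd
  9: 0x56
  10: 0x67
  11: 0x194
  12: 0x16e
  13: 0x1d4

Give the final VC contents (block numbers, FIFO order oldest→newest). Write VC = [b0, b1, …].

VC = [13, 10, 50]

0: 0x16b (blk 45, set 5) → MISS  vc=[]
1: 0x192 (blk 50, set 2) → MISS  vc=[]
2: 0x194 (blk 50, set 2) → L1-HIT  vc=[]
3: 0x6e (blk 13, set 5) → MISS  vc=[45]
4: 0x195 (blk 50, set 2) → L1-HIT  vc=[45]
5: 0x194 (blk 50, set 2) → L1-HIT  vc=[45]
6: 0x168 (blk 45, set 5) → VC-HIT  vc=[13]
7: 0x1d4 (blk 58, set 2) → MISS  vc=[13, 50]
8: 0xcd (blk 25, set 1) → MISS  vc=[13, 50]
9: 0x56 (blk 10, set 2) → MISS  vc=[13, 50, 58]
10: 0x67 (blk 12, set 4) → MISS  vc=[13, 50, 58]
11: 0x194 (blk 50, set 2) → VC-HIT  vc=[13, 10, 58]
12: 0x16e (blk 45, set 5) → L1-HIT  vc=[13, 10, 58]
13: 0x1d4 (blk 58, set 2) → VC-HIT  vc=[13, 10, 50]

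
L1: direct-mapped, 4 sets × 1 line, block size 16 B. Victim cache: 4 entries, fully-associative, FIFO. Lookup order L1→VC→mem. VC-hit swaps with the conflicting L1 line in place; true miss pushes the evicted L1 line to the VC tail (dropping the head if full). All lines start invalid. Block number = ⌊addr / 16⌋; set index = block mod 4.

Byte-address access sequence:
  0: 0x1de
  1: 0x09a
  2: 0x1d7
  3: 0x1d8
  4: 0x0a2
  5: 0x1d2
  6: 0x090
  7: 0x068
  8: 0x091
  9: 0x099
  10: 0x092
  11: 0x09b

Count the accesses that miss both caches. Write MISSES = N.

#0 0x1de→b29/s1 MISS; vc=[]
#1 0x9a→b9/s1 MISS; vc=[29]
#2 0x1d7→b29/s1 VC-HIT; vc=[9]
#3 0x1d8→b29/s1 L1-HIT; vc=[9]
#4 0xa2→b10/s2 MISS; vc=[9]
#5 0x1d2→b29/s1 L1-HIT; vc=[9]
#6 0x90→b9/s1 VC-HIT; vc=[29]
#7 0x68→b6/s2 MISS; vc=[29,10]
#8 0x91→b9/s1 L1-HIT; vc=[29,10]
#9 0x99→b9/s1 L1-HIT; vc=[29,10]
#10 0x92→b9/s1 L1-HIT; vc=[29,10]
#11 0x9b→b9/s1 L1-HIT; vc=[29,10]

MISSES = 4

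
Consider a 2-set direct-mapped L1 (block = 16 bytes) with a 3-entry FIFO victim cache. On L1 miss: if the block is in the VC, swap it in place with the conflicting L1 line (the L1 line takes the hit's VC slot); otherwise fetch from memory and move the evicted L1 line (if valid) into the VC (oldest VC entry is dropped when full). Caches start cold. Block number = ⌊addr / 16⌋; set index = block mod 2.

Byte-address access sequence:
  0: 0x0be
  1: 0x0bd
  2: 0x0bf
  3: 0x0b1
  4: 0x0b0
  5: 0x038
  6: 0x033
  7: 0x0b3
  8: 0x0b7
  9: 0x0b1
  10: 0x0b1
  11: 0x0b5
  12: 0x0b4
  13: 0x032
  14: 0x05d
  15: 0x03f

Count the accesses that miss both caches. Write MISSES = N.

MISSES = 3

#0 0xbe→b11/s1 MISS; vc=[]
#1 0xbd→b11/s1 L1-HIT; vc=[]
#2 0xbf→b11/s1 L1-HIT; vc=[]
#3 0xb1→b11/s1 L1-HIT; vc=[]
#4 0xb0→b11/s1 L1-HIT; vc=[]
#5 0x38→b3/s1 MISS; vc=[11]
#6 0x33→b3/s1 L1-HIT; vc=[11]
#7 0xb3→b11/s1 VC-HIT; vc=[3]
#8 0xb7→b11/s1 L1-HIT; vc=[3]
#9 0xb1→b11/s1 L1-HIT; vc=[3]
#10 0xb1→b11/s1 L1-HIT; vc=[3]
#11 0xb5→b11/s1 L1-HIT; vc=[3]
#12 0xb4→b11/s1 L1-HIT; vc=[3]
#13 0x32→b3/s1 VC-HIT; vc=[11]
#14 0x5d→b5/s1 MISS; vc=[11,3]
#15 0x3f→b3/s1 VC-HIT; vc=[11,5]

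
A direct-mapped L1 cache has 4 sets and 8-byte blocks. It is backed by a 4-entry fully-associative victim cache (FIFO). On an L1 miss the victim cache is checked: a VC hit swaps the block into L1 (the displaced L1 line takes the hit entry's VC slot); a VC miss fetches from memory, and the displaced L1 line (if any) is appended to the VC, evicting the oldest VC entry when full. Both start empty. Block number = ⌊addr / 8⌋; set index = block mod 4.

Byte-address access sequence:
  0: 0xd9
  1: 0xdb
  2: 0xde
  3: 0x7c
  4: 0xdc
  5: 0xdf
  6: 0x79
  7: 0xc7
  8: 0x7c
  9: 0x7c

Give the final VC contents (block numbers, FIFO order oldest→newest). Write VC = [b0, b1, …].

VC = [27]

0: 0xd9 (blk 27, set 3) → MISS  vc=[]
1: 0xdb (blk 27, set 3) → L1-HIT  vc=[]
2: 0xde (blk 27, set 3) → L1-HIT  vc=[]
3: 0x7c (blk 15, set 3) → MISS  vc=[27]
4: 0xdc (blk 27, set 3) → VC-HIT  vc=[15]
5: 0xdf (blk 27, set 3) → L1-HIT  vc=[15]
6: 0x79 (blk 15, set 3) → VC-HIT  vc=[27]
7: 0xc7 (blk 24, set 0) → MISS  vc=[27]
8: 0x7c (blk 15, set 3) → L1-HIT  vc=[27]
9: 0x7c (blk 15, set 3) → L1-HIT  vc=[27]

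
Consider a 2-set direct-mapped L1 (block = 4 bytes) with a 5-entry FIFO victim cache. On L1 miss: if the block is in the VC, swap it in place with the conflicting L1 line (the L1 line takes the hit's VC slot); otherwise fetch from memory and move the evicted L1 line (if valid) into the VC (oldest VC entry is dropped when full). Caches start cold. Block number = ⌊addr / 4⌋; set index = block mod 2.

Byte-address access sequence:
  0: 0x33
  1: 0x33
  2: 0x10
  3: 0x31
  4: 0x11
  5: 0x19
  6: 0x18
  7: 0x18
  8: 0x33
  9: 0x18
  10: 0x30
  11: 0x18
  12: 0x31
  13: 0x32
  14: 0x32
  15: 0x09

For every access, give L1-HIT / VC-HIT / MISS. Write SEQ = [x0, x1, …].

SEQ = [MISS, L1-HIT, MISS, VC-HIT, VC-HIT, MISS, L1-HIT, L1-HIT, VC-HIT, VC-HIT, VC-HIT, VC-HIT, VC-HIT, L1-HIT, L1-HIT, MISS]

#0 0x33→b12/s0 MISS; vc=[]
#1 0x33→b12/s0 L1-HIT; vc=[]
#2 0x10→b4/s0 MISS; vc=[12]
#3 0x31→b12/s0 VC-HIT; vc=[4]
#4 0x11→b4/s0 VC-HIT; vc=[12]
#5 0x19→b6/s0 MISS; vc=[12,4]
#6 0x18→b6/s0 L1-HIT; vc=[12,4]
#7 0x18→b6/s0 L1-HIT; vc=[12,4]
#8 0x33→b12/s0 VC-HIT; vc=[6,4]
#9 0x18→b6/s0 VC-HIT; vc=[12,4]
#10 0x30→b12/s0 VC-HIT; vc=[6,4]
#11 0x18→b6/s0 VC-HIT; vc=[12,4]
#12 0x31→b12/s0 VC-HIT; vc=[6,4]
#13 0x32→b12/s0 L1-HIT; vc=[6,4]
#14 0x32→b12/s0 L1-HIT; vc=[6,4]
#15 0x9→b2/s0 MISS; vc=[6,4,12]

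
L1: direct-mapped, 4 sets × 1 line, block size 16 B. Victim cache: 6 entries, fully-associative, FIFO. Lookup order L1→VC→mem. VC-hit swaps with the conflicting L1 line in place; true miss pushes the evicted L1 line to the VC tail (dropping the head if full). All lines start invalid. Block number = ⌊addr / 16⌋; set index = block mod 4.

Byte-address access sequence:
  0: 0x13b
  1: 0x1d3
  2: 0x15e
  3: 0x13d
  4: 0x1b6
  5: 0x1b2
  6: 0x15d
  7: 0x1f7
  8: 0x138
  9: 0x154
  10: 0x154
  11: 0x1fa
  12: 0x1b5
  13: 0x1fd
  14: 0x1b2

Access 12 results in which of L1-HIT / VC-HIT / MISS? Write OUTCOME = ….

OUTCOME = VC-HIT

  [0] addr=0x13b blk=19 s=3: MISS | VC []
  [1] addr=0x1d3 blk=29 s=1: MISS | VC []
  [2] addr=0x15e blk=21 s=1: MISS | VC [29]
  [3] addr=0x13d blk=19 s=3: L1-HIT | VC [29]
  [4] addr=0x1b6 blk=27 s=3: MISS | VC [29, 19]
  [5] addr=0x1b2 blk=27 s=3: L1-HIT | VC [29, 19]
  [6] addr=0x15d blk=21 s=1: L1-HIT | VC [29, 19]
  [7] addr=0x1f7 blk=31 s=3: MISS | VC [29, 19, 27]
  [8] addr=0x138 blk=19 s=3: VC-HIT | VC [29, 31, 27]
  [9] addr=0x154 blk=21 s=1: L1-HIT | VC [29, 31, 27]
  [10] addr=0x154 blk=21 s=1: L1-HIT | VC [29, 31, 27]
  [11] addr=0x1fa blk=31 s=3: VC-HIT | VC [29, 19, 27]
  [12] addr=0x1b5 blk=27 s=3: VC-HIT | VC [29, 19, 31]
  [13] addr=0x1fd blk=31 s=3: VC-HIT | VC [29, 19, 27]
  [14] addr=0x1b2 blk=27 s=3: VC-HIT | VC [29, 19, 31]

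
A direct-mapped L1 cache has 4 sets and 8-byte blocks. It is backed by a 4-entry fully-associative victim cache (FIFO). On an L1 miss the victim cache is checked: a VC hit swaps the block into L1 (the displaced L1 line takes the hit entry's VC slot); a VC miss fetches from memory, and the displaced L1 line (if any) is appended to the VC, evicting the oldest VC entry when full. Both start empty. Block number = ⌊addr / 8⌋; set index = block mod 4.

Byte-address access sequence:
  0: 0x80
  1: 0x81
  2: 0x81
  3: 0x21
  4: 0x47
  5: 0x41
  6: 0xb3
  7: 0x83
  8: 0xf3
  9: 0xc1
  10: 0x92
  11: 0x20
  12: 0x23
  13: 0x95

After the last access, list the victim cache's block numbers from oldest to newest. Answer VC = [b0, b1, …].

VC = [24, 22, 16, 30]

0: 0x80 (blk 16, set 0) → MISS  vc=[]
1: 0x81 (blk 16, set 0) → L1-HIT  vc=[]
2: 0x81 (blk 16, set 0) → L1-HIT  vc=[]
3: 0x21 (blk 4, set 0) → MISS  vc=[16]
4: 0x47 (blk 8, set 0) → MISS  vc=[16, 4]
5: 0x41 (blk 8, set 0) → L1-HIT  vc=[16, 4]
6: 0xb3 (blk 22, set 2) → MISS  vc=[16, 4]
7: 0x83 (blk 16, set 0) → VC-HIT  vc=[8, 4]
8: 0xf3 (blk 30, set 2) → MISS  vc=[8, 4, 22]
9: 0xc1 (blk 24, set 0) → MISS  vc=[8, 4, 22, 16]
10: 0x92 (blk 18, set 2) → MISS  vc=[4, 22, 16, 30]
11: 0x20 (blk 4, set 0) → VC-HIT  vc=[24, 22, 16, 30]
12: 0x23 (blk 4, set 0) → L1-HIT  vc=[24, 22, 16, 30]
13: 0x95 (blk 18, set 2) → L1-HIT  vc=[24, 22, 16, 30]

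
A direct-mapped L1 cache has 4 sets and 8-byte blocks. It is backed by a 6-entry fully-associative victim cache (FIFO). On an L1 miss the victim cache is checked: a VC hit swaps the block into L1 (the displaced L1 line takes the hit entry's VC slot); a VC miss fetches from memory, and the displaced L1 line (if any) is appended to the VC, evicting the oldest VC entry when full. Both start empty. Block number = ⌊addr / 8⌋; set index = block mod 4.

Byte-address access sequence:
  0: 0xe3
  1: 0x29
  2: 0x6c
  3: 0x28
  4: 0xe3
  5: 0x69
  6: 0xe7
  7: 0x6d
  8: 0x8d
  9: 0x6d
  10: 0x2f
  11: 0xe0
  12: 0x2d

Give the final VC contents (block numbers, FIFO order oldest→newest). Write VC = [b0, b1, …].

VC = [13, 17]

#0 0xe3→b28/s0 MISS; vc=[]
#1 0x29→b5/s1 MISS; vc=[]
#2 0x6c→b13/s1 MISS; vc=[5]
#3 0x28→b5/s1 VC-HIT; vc=[13]
#4 0xe3→b28/s0 L1-HIT; vc=[13]
#5 0x69→b13/s1 VC-HIT; vc=[5]
#6 0xe7→b28/s0 L1-HIT; vc=[5]
#7 0x6d→b13/s1 L1-HIT; vc=[5]
#8 0x8d→b17/s1 MISS; vc=[5,13]
#9 0x6d→b13/s1 VC-HIT; vc=[5,17]
#10 0x2f→b5/s1 VC-HIT; vc=[13,17]
#11 0xe0→b28/s0 L1-HIT; vc=[13,17]
#12 0x2d→b5/s1 L1-HIT; vc=[13,17]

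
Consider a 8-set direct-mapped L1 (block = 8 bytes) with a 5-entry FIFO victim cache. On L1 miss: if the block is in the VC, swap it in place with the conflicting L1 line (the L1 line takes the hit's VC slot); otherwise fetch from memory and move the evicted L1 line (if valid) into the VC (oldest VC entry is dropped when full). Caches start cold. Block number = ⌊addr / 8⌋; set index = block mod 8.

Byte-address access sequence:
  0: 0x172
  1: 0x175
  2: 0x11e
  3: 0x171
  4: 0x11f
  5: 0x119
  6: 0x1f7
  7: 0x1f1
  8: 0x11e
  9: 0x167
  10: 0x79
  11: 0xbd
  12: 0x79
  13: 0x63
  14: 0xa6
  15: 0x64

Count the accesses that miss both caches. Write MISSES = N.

  [0] addr=0x172 blk=46 s=6: MISS | VC []
  [1] addr=0x175 blk=46 s=6: L1-HIT | VC []
  [2] addr=0x11e blk=35 s=3: MISS | VC []
  [3] addr=0x171 blk=46 s=6: L1-HIT | VC []
  [4] addr=0x11f blk=35 s=3: L1-HIT | VC []
  [5] addr=0x119 blk=35 s=3: L1-HIT | VC []
  [6] addr=0x1f7 blk=62 s=6: MISS | VC [46]
  [7] addr=0x1f1 blk=62 s=6: L1-HIT | VC [46]
  [8] addr=0x11e blk=35 s=3: L1-HIT | VC [46]
  [9] addr=0x167 blk=44 s=4: MISS | VC [46]
  [10] addr=0x79 blk=15 s=7: MISS | VC [46]
  [11] addr=0xbd blk=23 s=7: MISS | VC [46, 15]
  [12] addr=0x79 blk=15 s=7: VC-HIT | VC [46, 23]
  [13] addr=0x63 blk=12 s=4: MISS | VC [46, 23, 44]
  [14] addr=0xa6 blk=20 s=4: MISS | VC [46, 23, 44, 12]
  [15] addr=0x64 blk=12 s=4: VC-HIT | VC [46, 23, 44, 20]

MISSES = 8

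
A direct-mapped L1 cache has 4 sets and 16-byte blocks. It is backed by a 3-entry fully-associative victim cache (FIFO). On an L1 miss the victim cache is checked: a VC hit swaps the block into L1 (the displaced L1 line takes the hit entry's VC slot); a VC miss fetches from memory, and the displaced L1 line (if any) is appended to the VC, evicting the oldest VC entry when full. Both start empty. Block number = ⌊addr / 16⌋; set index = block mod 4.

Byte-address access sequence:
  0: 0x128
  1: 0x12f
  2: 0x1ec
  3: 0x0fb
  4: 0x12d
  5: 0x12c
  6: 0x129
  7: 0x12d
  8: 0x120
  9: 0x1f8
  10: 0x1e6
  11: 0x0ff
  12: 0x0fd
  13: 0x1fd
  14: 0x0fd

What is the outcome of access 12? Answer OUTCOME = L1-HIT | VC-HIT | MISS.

OUTCOME = L1-HIT

#0 0x128→b18/s2 MISS; vc=[]
#1 0x12f→b18/s2 L1-HIT; vc=[]
#2 0x1ec→b30/s2 MISS; vc=[18]
#3 0xfb→b15/s3 MISS; vc=[18]
#4 0x12d→b18/s2 VC-HIT; vc=[30]
#5 0x12c→b18/s2 L1-HIT; vc=[30]
#6 0x129→b18/s2 L1-HIT; vc=[30]
#7 0x12d→b18/s2 L1-HIT; vc=[30]
#8 0x120→b18/s2 L1-HIT; vc=[30]
#9 0x1f8→b31/s3 MISS; vc=[30,15]
#10 0x1e6→b30/s2 VC-HIT; vc=[18,15]
#11 0xff→b15/s3 VC-HIT; vc=[18,31]
#12 0xfd→b15/s3 L1-HIT; vc=[18,31]
#13 0x1fd→b31/s3 VC-HIT; vc=[18,15]
#14 0xfd→b15/s3 VC-HIT; vc=[18,31]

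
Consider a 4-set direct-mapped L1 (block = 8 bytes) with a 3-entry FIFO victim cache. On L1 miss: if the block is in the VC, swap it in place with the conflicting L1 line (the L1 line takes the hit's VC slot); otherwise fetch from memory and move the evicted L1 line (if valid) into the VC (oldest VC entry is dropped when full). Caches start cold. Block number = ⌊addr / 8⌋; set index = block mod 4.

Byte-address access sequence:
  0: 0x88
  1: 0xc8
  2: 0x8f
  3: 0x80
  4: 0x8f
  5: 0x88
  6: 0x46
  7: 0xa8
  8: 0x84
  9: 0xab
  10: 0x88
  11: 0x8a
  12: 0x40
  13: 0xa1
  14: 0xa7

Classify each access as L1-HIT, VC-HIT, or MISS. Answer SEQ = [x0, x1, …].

0: 0x88 (blk 17, set 1) → MISS  vc=[]
1: 0xc8 (blk 25, set 1) → MISS  vc=[17]
2: 0x8f (blk 17, set 1) → VC-HIT  vc=[25]
3: 0x80 (blk 16, set 0) → MISS  vc=[25]
4: 0x8f (blk 17, set 1) → L1-HIT  vc=[25]
5: 0x88 (blk 17, set 1) → L1-HIT  vc=[25]
6: 0x46 (blk 8, set 0) → MISS  vc=[25, 16]
7: 0xa8 (blk 21, set 1) → MISS  vc=[25, 16, 17]
8: 0x84 (blk 16, set 0) → VC-HIT  vc=[25, 8, 17]
9: 0xab (blk 21, set 1) → L1-HIT  vc=[25, 8, 17]
10: 0x88 (blk 17, set 1) → VC-HIT  vc=[25, 8, 21]
11: 0x8a (blk 17, set 1) → L1-HIT  vc=[25, 8, 21]
12: 0x40 (blk 8, set 0) → VC-HIT  vc=[25, 16, 21]
13: 0xa1 (blk 20, set 0) → MISS  vc=[16, 21, 8]
14: 0xa7 (blk 20, set 0) → L1-HIT  vc=[16, 21, 8]

SEQ = [MISS, MISS, VC-HIT, MISS, L1-HIT, L1-HIT, MISS, MISS, VC-HIT, L1-HIT, VC-HIT, L1-HIT, VC-HIT, MISS, L1-HIT]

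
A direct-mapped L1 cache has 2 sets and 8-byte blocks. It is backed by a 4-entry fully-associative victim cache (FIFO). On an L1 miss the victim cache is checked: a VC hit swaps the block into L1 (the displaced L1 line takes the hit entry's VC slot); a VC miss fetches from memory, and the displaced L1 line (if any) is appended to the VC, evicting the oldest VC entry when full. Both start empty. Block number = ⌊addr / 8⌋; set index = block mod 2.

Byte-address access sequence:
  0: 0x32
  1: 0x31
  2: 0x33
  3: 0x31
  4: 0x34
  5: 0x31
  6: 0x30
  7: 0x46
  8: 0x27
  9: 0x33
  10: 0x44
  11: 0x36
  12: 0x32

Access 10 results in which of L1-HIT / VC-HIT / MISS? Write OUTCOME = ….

0: 0x32 (blk 6, set 0) → MISS  vc=[]
1: 0x31 (blk 6, set 0) → L1-HIT  vc=[]
2: 0x33 (blk 6, set 0) → L1-HIT  vc=[]
3: 0x31 (blk 6, set 0) → L1-HIT  vc=[]
4: 0x34 (blk 6, set 0) → L1-HIT  vc=[]
5: 0x31 (blk 6, set 0) → L1-HIT  vc=[]
6: 0x30 (blk 6, set 0) → L1-HIT  vc=[]
7: 0x46 (blk 8, set 0) → MISS  vc=[6]
8: 0x27 (blk 4, set 0) → MISS  vc=[6, 8]
9: 0x33 (blk 6, set 0) → VC-HIT  vc=[4, 8]
10: 0x44 (blk 8, set 0) → VC-HIT  vc=[4, 6]
11: 0x36 (blk 6, set 0) → VC-HIT  vc=[4, 8]
12: 0x32 (blk 6, set 0) → L1-HIT  vc=[4, 8]

OUTCOME = VC-HIT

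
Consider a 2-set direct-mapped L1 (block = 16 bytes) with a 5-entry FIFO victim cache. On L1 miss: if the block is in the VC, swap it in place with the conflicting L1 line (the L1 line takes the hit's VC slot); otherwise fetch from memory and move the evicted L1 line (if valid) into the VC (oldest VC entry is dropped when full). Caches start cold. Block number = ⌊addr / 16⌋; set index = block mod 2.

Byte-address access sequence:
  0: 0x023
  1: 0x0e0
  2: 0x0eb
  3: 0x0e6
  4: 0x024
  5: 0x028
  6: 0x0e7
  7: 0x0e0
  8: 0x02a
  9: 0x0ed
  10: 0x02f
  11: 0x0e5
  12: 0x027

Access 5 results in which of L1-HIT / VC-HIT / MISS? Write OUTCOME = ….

OUTCOME = L1-HIT

0: 0x23 (blk 2, set 0) → MISS  vc=[]
1: 0xe0 (blk 14, set 0) → MISS  vc=[2]
2: 0xeb (blk 14, set 0) → L1-HIT  vc=[2]
3: 0xe6 (blk 14, set 0) → L1-HIT  vc=[2]
4: 0x24 (blk 2, set 0) → VC-HIT  vc=[14]
5: 0x28 (blk 2, set 0) → L1-HIT  vc=[14]
6: 0xe7 (blk 14, set 0) → VC-HIT  vc=[2]
7: 0xe0 (blk 14, set 0) → L1-HIT  vc=[2]
8: 0x2a (blk 2, set 0) → VC-HIT  vc=[14]
9: 0xed (blk 14, set 0) → VC-HIT  vc=[2]
10: 0x2f (blk 2, set 0) → VC-HIT  vc=[14]
11: 0xe5 (blk 14, set 0) → VC-HIT  vc=[2]
12: 0x27 (blk 2, set 0) → VC-HIT  vc=[14]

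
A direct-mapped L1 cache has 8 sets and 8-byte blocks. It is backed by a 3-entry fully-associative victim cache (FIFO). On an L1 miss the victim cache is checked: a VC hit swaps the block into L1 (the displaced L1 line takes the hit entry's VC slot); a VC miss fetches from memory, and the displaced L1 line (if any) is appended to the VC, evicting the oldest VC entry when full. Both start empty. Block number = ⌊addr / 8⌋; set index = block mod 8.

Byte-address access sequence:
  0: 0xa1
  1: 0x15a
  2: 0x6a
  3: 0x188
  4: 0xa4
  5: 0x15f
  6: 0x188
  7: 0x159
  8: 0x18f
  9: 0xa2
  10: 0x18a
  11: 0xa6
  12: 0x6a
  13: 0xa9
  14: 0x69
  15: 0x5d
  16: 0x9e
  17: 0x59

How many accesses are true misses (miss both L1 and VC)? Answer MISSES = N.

MISSES = 7

#0 0xa1→b20/s4 MISS; vc=[]
#1 0x15a→b43/s3 MISS; vc=[]
#2 0x6a→b13/s5 MISS; vc=[]
#3 0x188→b49/s1 MISS; vc=[]
#4 0xa4→b20/s4 L1-HIT; vc=[]
#5 0x15f→b43/s3 L1-HIT; vc=[]
#6 0x188→b49/s1 L1-HIT; vc=[]
#7 0x159→b43/s3 L1-HIT; vc=[]
#8 0x18f→b49/s1 L1-HIT; vc=[]
#9 0xa2→b20/s4 L1-HIT; vc=[]
#10 0x18a→b49/s1 L1-HIT; vc=[]
#11 0xa6→b20/s4 L1-HIT; vc=[]
#12 0x6a→b13/s5 L1-HIT; vc=[]
#13 0xa9→b21/s5 MISS; vc=[13]
#14 0x69→b13/s5 VC-HIT; vc=[21]
#15 0x5d→b11/s3 MISS; vc=[21,43]
#16 0x9e→b19/s3 MISS; vc=[21,43,11]
#17 0x59→b11/s3 VC-HIT; vc=[21,43,19]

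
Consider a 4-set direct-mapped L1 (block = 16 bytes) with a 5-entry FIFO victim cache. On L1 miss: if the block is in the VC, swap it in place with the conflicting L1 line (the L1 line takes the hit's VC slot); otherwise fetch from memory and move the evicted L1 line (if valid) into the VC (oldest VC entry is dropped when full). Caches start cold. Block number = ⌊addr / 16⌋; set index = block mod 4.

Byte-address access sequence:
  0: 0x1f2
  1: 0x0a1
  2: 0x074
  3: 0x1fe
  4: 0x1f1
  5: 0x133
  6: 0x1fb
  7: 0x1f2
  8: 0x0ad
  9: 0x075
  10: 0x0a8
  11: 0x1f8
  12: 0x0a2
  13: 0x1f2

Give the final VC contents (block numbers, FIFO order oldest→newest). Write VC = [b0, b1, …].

VC = [7, 19]

#0 0x1f2→b31/s3 MISS; vc=[]
#1 0xa1→b10/s2 MISS; vc=[]
#2 0x74→b7/s3 MISS; vc=[31]
#3 0x1fe→b31/s3 VC-HIT; vc=[7]
#4 0x1f1→b31/s3 L1-HIT; vc=[7]
#5 0x133→b19/s3 MISS; vc=[7,31]
#6 0x1fb→b31/s3 VC-HIT; vc=[7,19]
#7 0x1f2→b31/s3 L1-HIT; vc=[7,19]
#8 0xad→b10/s2 L1-HIT; vc=[7,19]
#9 0x75→b7/s3 VC-HIT; vc=[31,19]
#10 0xa8→b10/s2 L1-HIT; vc=[31,19]
#11 0x1f8→b31/s3 VC-HIT; vc=[7,19]
#12 0xa2→b10/s2 L1-HIT; vc=[7,19]
#13 0x1f2→b31/s3 L1-HIT; vc=[7,19]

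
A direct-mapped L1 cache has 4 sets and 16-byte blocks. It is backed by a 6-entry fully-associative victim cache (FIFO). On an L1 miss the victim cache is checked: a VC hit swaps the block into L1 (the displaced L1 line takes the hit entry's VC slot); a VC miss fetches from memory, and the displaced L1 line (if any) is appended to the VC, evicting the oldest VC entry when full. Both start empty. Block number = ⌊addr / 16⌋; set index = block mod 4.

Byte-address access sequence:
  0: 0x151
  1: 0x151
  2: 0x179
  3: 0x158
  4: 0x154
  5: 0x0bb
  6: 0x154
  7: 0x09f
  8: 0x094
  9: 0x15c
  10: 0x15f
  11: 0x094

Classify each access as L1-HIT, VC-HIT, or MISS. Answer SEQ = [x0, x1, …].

  [0] addr=0x151 blk=21 s=1: MISS | VC []
  [1] addr=0x151 blk=21 s=1: L1-HIT | VC []
  [2] addr=0x179 blk=23 s=3: MISS | VC []
  [3] addr=0x158 blk=21 s=1: L1-HIT | VC []
  [4] addr=0x154 blk=21 s=1: L1-HIT | VC []
  [5] addr=0xbb blk=11 s=3: MISS | VC [23]
  [6] addr=0x154 blk=21 s=1: L1-HIT | VC [23]
  [7] addr=0x9f blk=9 s=1: MISS | VC [23, 21]
  [8] addr=0x94 blk=9 s=1: L1-HIT | VC [23, 21]
  [9] addr=0x15c blk=21 s=1: VC-HIT | VC [23, 9]
  [10] addr=0x15f blk=21 s=1: L1-HIT | VC [23, 9]
  [11] addr=0x94 blk=9 s=1: VC-HIT | VC [23, 21]

SEQ = [MISS, L1-HIT, MISS, L1-HIT, L1-HIT, MISS, L1-HIT, MISS, L1-HIT, VC-HIT, L1-HIT, VC-HIT]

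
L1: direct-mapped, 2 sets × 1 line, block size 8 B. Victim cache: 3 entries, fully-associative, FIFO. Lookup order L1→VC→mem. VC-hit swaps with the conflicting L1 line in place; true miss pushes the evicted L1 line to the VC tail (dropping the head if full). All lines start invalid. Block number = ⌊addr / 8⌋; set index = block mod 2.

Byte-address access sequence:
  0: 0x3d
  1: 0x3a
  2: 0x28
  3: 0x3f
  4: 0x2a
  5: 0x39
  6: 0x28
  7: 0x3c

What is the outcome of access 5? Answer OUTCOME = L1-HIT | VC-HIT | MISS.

OUTCOME = VC-HIT

  [0] addr=0x3d blk=7 s=1: MISS | VC []
  [1] addr=0x3a blk=7 s=1: L1-HIT | VC []
  [2] addr=0x28 blk=5 s=1: MISS | VC [7]
  [3] addr=0x3f blk=7 s=1: VC-HIT | VC [5]
  [4] addr=0x2a blk=5 s=1: VC-HIT | VC [7]
  [5] addr=0x39 blk=7 s=1: VC-HIT | VC [5]
  [6] addr=0x28 blk=5 s=1: VC-HIT | VC [7]
  [7] addr=0x3c blk=7 s=1: VC-HIT | VC [5]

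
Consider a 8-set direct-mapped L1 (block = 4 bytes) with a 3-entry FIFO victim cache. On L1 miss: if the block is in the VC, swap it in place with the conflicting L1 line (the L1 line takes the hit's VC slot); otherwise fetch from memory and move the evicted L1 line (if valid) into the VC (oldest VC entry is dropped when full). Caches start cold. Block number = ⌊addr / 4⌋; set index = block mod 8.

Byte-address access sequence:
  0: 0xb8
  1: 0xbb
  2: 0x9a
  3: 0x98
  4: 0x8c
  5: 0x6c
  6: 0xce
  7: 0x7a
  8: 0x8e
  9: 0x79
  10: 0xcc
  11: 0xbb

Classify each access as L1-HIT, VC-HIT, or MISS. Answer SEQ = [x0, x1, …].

SEQ = [MISS, L1-HIT, MISS, L1-HIT, MISS, MISS, MISS, MISS, VC-HIT, L1-HIT, VC-HIT, MISS]

0: 0xb8 (blk 46, set 6) → MISS  vc=[]
1: 0xbb (blk 46, set 6) → L1-HIT  vc=[]
2: 0x9a (blk 38, set 6) → MISS  vc=[46]
3: 0x98 (blk 38, set 6) → L1-HIT  vc=[46]
4: 0x8c (blk 35, set 3) → MISS  vc=[46]
5: 0x6c (blk 27, set 3) → MISS  vc=[46, 35]
6: 0xce (blk 51, set 3) → MISS  vc=[46, 35, 27]
7: 0x7a (blk 30, set 6) → MISS  vc=[35, 27, 38]
8: 0x8e (blk 35, set 3) → VC-HIT  vc=[51, 27, 38]
9: 0x79 (blk 30, set 6) → L1-HIT  vc=[51, 27, 38]
10: 0xcc (blk 51, set 3) → VC-HIT  vc=[35, 27, 38]
11: 0xbb (blk 46, set 6) → MISS  vc=[27, 38, 30]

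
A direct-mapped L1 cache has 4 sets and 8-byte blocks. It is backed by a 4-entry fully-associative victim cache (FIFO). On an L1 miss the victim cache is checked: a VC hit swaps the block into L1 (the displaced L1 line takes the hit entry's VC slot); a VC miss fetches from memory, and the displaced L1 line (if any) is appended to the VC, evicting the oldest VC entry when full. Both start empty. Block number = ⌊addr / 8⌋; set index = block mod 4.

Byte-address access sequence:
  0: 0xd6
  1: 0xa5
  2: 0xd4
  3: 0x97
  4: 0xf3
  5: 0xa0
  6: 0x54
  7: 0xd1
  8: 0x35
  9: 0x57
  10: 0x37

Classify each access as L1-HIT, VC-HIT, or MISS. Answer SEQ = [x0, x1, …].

  [0] addr=0xd6 blk=26 s=2: MISS | VC []
  [1] addr=0xa5 blk=20 s=0: MISS | VC []
  [2] addr=0xd4 blk=26 s=2: L1-HIT | VC []
  [3] addr=0x97 blk=18 s=2: MISS | VC [26]
  [4] addr=0xf3 blk=30 s=2: MISS | VC [26, 18]
  [5] addr=0xa0 blk=20 s=0: L1-HIT | VC [26, 18]
  [6] addr=0x54 blk=10 s=2: MISS | VC [26, 18, 30]
  [7] addr=0xd1 blk=26 s=2: VC-HIT | VC [10, 18, 30]
  [8] addr=0x35 blk=6 s=2: MISS | VC [10, 18, 30, 26]
  [9] addr=0x57 blk=10 s=2: VC-HIT | VC [6, 18, 30, 26]
  [10] addr=0x37 blk=6 s=2: VC-HIT | VC [10, 18, 30, 26]

SEQ = [MISS, MISS, L1-HIT, MISS, MISS, L1-HIT, MISS, VC-HIT, MISS, VC-HIT, VC-HIT]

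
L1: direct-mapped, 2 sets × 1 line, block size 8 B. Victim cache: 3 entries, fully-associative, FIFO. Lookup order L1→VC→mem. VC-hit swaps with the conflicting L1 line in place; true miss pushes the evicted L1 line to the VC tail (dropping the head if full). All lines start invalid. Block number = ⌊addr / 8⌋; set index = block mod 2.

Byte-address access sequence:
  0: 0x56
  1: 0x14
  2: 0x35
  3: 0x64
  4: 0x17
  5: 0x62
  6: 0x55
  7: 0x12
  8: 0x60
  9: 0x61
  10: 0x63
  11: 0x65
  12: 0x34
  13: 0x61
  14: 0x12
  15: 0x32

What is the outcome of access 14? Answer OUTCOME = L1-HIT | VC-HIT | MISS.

OUTCOME = VC-HIT

#0 0x56→b10/s0 MISS; vc=[]
#1 0x14→b2/s0 MISS; vc=[10]
#2 0x35→b6/s0 MISS; vc=[10,2]
#3 0x64→b12/s0 MISS; vc=[10,2,6]
#4 0x17→b2/s0 VC-HIT; vc=[10,12,6]
#5 0x62→b12/s0 VC-HIT; vc=[10,2,6]
#6 0x55→b10/s0 VC-HIT; vc=[12,2,6]
#7 0x12→b2/s0 VC-HIT; vc=[12,10,6]
#8 0x60→b12/s0 VC-HIT; vc=[2,10,6]
#9 0x61→b12/s0 L1-HIT; vc=[2,10,6]
#10 0x63→b12/s0 L1-HIT; vc=[2,10,6]
#11 0x65→b12/s0 L1-HIT; vc=[2,10,6]
#12 0x34→b6/s0 VC-HIT; vc=[2,10,12]
#13 0x61→b12/s0 VC-HIT; vc=[2,10,6]
#14 0x12→b2/s0 VC-HIT; vc=[12,10,6]
#15 0x32→b6/s0 VC-HIT; vc=[12,10,2]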